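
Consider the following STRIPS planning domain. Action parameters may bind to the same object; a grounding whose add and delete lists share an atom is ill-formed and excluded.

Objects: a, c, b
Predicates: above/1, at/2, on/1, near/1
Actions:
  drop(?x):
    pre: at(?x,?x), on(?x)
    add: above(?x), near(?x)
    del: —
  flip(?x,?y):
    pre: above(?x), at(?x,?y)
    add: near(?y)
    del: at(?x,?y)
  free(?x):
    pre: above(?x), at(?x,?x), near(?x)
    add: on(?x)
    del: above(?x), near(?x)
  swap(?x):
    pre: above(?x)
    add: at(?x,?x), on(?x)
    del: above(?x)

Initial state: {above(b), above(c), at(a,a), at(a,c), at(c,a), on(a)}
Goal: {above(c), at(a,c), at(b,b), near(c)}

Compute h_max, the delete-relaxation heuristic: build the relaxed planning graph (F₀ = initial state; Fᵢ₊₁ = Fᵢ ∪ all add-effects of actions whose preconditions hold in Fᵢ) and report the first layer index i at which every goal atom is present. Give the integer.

2

F0 = init (6 atoms)
F1 = F0 ∪ {above(a), at(b,b), at(c,c), near(a), on(b), on(c)}  (12 atoms)
F2 = F1 ∪ {near(b), near(c)}  (14 atoms)
goal ⊆ F2  ⇒  h_max = 2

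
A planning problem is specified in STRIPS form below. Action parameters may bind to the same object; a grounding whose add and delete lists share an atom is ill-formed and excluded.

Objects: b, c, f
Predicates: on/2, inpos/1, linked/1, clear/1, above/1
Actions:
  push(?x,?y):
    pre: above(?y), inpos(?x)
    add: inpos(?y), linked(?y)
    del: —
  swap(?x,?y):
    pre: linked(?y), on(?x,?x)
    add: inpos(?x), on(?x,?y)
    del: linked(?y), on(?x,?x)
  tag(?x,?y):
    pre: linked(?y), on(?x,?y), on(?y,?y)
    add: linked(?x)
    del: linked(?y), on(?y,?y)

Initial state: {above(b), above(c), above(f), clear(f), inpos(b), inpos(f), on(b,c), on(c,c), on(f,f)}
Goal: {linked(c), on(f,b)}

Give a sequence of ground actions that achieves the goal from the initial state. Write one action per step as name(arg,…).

1. push(b,b)  →  {above(b), above(c), above(f), clear(f), inpos(b), inpos(f), linked(b), on(b,c), on(c,c), on(f,f)}
2. push(b,c)  →  {above(b), above(c), above(f), clear(f), inpos(b), inpos(c), inpos(f), linked(b), linked(c), on(b,c), on(c,c), on(f,f)}
3. swap(f,b)  →  {above(b), above(c), above(f), clear(f), inpos(b), inpos(c), inpos(f), linked(c), on(b,c), on(c,c), on(f,b)}

push(b,b); push(b,c); swap(f,b)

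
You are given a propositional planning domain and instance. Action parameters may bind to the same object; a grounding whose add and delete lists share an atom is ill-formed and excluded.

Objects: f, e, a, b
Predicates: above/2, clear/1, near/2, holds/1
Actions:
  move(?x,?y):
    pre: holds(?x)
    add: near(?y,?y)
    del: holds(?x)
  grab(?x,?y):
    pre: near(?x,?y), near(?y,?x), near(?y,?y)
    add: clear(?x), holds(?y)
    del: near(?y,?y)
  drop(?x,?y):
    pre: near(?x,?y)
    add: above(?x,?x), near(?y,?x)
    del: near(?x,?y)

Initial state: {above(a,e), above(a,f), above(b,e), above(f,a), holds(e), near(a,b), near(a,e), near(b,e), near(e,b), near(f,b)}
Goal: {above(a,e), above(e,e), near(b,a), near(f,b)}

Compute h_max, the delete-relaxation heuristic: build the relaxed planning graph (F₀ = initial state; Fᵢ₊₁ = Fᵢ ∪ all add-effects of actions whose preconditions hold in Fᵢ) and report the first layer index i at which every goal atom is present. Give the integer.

F0 = init (10 atoms)
F1 = F0 ∪ {above(a,a), above(b,b), above(e,e), above(f,f), near(a,a), near(b,a), near(b,b), near(b,f), near(e,a), near(e,e), near(f,f)}  (21 atoms)
goal ⊆ F1  ⇒  h_max = 1

1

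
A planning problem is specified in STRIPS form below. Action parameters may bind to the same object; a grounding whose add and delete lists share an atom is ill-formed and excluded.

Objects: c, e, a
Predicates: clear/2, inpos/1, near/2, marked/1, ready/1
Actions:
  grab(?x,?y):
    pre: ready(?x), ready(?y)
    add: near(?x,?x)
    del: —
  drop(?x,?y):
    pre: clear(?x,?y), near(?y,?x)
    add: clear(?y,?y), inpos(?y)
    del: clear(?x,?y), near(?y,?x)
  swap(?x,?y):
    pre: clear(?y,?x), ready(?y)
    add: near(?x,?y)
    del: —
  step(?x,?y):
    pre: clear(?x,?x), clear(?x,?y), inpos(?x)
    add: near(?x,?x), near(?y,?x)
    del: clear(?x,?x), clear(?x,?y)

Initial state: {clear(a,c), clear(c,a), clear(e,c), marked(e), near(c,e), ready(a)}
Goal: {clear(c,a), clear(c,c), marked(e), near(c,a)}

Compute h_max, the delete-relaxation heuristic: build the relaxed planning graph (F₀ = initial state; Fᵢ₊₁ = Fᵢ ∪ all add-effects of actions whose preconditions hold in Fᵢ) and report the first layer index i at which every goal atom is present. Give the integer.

F0 = init (6 atoms)
F1 = F0 ∪ {clear(c,c), inpos(c), near(a,a), near(c,a)}  (10 atoms)
goal ⊆ F1  ⇒  h_max = 1

1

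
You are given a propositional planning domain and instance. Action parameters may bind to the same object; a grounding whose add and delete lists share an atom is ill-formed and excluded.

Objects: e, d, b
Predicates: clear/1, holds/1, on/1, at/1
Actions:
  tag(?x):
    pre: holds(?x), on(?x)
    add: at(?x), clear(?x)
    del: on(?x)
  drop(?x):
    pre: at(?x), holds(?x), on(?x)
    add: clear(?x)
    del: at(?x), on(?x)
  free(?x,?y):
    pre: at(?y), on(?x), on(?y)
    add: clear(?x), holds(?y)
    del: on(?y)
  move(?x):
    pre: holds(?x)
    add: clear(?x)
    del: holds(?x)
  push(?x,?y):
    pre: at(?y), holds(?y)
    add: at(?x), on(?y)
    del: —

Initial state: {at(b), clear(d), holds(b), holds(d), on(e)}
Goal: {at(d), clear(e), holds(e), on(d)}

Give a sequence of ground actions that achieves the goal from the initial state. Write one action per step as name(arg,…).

1. push(d,b)  →  {at(b), at(d), clear(d), holds(b), holds(d), on(b), on(e)}
2. push(e,d)  →  {at(b), at(d), at(e), clear(d), holds(b), holds(d), on(b), on(d), on(e)}
3. free(e,e)  →  {at(b), at(d), at(e), clear(d), clear(e), holds(b), holds(d), holds(e), on(b), on(d)}

push(d,b); push(e,d); free(e,e)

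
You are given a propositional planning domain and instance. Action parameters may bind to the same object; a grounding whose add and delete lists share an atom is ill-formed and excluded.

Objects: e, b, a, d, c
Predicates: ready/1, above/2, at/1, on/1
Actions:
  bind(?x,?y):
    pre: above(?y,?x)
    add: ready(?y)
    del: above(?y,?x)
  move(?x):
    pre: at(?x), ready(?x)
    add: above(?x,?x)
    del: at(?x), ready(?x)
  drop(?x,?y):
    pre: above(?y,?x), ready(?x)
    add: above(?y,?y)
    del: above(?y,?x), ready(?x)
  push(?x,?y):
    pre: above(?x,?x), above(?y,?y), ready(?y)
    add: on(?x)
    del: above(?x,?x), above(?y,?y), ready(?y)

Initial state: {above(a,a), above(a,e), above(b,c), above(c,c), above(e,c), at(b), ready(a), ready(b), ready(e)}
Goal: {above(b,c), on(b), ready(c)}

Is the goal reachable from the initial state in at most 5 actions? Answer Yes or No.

Yes

1. bind(c,c)  →  {above(a,a), above(a,e), above(b,c), above(e,c), at(b), ready(a), ready(b), ready(c), ready(e)}
2. move(b)  →  {above(a,a), above(a,e), above(b,b), above(b,c), above(e,c), ready(a), ready(c), ready(e)}
3. push(b,a)  →  {above(a,e), above(b,c), above(e,c), on(b), ready(c), ready(e)}
optimal plan length = 3; 3 ≤ 5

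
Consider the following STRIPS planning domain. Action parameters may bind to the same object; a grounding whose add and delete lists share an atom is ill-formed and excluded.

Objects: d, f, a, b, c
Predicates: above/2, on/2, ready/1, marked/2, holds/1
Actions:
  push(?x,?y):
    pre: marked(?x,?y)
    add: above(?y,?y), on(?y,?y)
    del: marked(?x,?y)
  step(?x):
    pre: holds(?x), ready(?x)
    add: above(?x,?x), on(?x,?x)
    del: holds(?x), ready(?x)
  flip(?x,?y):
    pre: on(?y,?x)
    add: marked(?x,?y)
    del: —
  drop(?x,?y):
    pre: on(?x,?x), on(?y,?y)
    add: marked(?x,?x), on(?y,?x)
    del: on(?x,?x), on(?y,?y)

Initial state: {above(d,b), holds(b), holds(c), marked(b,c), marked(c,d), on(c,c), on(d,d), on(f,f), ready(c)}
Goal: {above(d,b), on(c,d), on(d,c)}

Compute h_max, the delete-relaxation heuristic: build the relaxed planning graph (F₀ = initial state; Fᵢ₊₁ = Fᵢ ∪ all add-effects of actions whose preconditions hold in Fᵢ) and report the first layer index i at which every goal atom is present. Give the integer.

1

F0 = init (9 atoms)
F1 = F0 ∪ {above(c,c), above(d,d), marked(c,c), marked(d,d), marked(f,f), on(c,d), on(c,f), on(d,c), on(d,f), on(f,c), on(f,d)}  (20 atoms)
goal ⊆ F1  ⇒  h_max = 1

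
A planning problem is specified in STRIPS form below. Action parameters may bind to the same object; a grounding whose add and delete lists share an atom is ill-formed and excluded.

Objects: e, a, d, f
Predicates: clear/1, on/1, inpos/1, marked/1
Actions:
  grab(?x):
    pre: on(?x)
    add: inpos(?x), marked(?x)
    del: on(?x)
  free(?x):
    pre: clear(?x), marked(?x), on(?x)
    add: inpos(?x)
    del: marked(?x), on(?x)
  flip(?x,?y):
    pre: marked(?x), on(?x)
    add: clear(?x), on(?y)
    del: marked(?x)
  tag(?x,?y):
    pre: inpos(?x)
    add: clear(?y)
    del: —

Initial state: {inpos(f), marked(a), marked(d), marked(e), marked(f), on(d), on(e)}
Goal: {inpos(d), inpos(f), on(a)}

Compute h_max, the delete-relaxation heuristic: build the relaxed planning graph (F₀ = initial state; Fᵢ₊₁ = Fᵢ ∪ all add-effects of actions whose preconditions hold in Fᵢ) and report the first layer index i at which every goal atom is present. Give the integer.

F0 = init (7 atoms)
F1 = F0 ∪ {clear(a), clear(d), clear(e), clear(f), inpos(d), inpos(e), on(a), on(f)}  (15 atoms)
goal ⊆ F1  ⇒  h_max = 1

1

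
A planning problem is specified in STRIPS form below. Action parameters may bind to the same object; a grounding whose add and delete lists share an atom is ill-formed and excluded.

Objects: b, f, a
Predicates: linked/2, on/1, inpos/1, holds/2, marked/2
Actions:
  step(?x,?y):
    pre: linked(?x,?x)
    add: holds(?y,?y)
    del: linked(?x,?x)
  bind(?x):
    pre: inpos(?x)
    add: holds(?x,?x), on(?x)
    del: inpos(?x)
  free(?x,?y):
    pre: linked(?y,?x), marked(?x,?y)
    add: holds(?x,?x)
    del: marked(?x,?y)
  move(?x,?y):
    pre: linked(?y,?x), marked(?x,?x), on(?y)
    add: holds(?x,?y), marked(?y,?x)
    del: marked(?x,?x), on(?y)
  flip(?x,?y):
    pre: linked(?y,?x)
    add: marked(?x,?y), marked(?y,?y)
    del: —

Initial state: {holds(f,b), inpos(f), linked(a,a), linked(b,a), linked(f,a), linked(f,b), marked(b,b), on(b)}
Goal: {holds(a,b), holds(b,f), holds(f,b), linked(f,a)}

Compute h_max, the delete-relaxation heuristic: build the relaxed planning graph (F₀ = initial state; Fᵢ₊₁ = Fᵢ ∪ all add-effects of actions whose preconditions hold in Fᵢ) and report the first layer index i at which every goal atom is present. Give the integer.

2

F0 = init (8 atoms)
F1 = F0 ∪ {holds(a,a), holds(b,b), holds(f,f), marked(a,a), marked(a,b), marked(a,f), marked(b,f), marked(f,f), on(f)}  (17 atoms)
F2 = F1 ∪ {holds(a,b), holds(a,f), holds(b,f), marked(b,a), marked(f,a), marked(f,b)}  (23 atoms)
goal ⊆ F2  ⇒  h_max = 2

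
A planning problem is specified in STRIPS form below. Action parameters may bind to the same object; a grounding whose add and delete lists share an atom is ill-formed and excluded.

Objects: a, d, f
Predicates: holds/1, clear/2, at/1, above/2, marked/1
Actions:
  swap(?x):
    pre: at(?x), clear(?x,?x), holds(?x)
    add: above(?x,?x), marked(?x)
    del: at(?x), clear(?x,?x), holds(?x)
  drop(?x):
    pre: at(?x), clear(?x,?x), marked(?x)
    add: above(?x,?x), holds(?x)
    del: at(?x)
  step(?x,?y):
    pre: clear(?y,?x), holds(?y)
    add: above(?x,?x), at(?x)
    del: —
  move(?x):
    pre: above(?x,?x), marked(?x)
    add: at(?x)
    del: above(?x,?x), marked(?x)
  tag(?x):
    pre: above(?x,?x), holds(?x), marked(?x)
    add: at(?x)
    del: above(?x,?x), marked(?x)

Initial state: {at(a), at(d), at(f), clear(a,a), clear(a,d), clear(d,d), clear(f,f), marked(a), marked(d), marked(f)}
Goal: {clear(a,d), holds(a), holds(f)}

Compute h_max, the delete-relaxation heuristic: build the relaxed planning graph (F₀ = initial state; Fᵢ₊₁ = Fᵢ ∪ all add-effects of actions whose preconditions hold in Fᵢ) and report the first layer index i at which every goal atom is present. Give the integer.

F0 = init (10 atoms)
F1 = F0 ∪ {above(a,a), above(d,d), above(f,f), holds(a), holds(d), holds(f)}  (16 atoms)
goal ⊆ F1  ⇒  h_max = 1

1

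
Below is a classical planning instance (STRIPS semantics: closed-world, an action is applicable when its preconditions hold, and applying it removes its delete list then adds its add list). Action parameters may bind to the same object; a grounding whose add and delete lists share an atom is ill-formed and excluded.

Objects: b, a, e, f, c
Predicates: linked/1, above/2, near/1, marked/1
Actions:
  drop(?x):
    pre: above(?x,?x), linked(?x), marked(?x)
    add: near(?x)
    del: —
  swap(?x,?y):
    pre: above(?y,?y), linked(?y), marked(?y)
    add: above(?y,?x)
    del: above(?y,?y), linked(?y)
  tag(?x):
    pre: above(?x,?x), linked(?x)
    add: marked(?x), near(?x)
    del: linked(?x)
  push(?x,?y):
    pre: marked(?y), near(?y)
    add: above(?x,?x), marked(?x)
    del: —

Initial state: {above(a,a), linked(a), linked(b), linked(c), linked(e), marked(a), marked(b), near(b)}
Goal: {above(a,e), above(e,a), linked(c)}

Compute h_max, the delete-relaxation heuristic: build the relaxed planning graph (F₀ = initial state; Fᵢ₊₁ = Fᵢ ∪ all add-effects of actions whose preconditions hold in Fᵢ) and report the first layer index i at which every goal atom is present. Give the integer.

F0 = init (8 atoms)
F1 = F0 ∪ {above(a,b), above(a,c), above(a,e), above(a,f), above(b,b), above(c,c), above(e,e), above(f,f), marked(c), marked(e), marked(f), near(a)}  (20 atoms)
F2 = F1 ∪ {above(b,a), above(b,c), above(b,e), above(b,f), above(c,a), above(c,b), above(c,e), above(c,f), above(e,a), above(e,b), above(e,c), above(e,f), near(c), near(e)}  (34 atoms)
goal ⊆ F2  ⇒  h_max = 2

2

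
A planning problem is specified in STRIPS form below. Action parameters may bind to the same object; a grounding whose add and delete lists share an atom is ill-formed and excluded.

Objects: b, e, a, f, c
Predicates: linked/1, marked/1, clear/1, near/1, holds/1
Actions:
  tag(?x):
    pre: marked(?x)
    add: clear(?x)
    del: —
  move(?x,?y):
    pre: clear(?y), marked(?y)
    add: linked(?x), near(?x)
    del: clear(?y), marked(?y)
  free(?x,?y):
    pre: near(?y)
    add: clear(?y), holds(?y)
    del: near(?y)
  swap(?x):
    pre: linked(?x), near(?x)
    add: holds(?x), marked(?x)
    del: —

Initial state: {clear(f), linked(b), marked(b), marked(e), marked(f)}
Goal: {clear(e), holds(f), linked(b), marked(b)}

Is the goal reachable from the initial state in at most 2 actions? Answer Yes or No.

No

1. tag(e)  →  {clear(e), clear(f), linked(b), marked(b), marked(e), marked(f)}
2. move(f,f)  →  {clear(e), linked(b), linked(f), marked(b), marked(e), near(f)}
3. free(b,f)  →  {clear(e), clear(f), holds(f), linked(b), linked(f), marked(b), marked(e)}
optimal plan length = 3; 3 > 2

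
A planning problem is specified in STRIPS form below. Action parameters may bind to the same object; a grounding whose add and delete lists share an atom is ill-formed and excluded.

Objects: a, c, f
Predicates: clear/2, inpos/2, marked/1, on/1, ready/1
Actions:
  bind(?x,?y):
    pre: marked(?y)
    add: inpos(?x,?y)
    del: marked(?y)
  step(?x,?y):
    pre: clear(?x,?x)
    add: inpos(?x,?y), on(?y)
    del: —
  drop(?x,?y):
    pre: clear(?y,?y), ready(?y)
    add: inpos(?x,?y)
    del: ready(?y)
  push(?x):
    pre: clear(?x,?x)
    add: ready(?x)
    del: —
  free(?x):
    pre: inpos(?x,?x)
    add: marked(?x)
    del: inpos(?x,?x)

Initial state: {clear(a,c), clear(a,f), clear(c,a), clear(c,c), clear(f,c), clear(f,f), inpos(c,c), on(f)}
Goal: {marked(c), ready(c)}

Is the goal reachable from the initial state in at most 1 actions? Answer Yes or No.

1. push(c)  →  {clear(a,c), clear(a,f), clear(c,a), clear(c,c), clear(f,c), clear(f,f), inpos(c,c), on(f), ready(c)}
2. free(c)  →  {clear(a,c), clear(a,f), clear(c,a), clear(c,c), clear(f,c), clear(f,f), marked(c), on(f), ready(c)}
optimal plan length = 2; 2 > 1

No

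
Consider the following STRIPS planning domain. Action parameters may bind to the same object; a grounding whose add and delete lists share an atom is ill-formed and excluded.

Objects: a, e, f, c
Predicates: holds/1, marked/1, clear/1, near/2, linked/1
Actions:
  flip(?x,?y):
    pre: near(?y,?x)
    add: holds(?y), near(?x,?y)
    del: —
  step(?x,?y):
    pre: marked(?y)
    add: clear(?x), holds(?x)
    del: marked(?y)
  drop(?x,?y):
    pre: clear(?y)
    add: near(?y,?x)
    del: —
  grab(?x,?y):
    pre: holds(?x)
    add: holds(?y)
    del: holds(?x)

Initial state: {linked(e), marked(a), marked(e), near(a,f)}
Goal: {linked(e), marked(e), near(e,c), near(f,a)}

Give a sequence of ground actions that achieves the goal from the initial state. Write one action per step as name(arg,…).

1. flip(f,a)  →  {holds(a), linked(e), marked(a), marked(e), near(a,f), near(f,a)}
2. step(e,a)  →  {clear(e), holds(a), holds(e), linked(e), marked(e), near(a,f), near(f,a)}
3. drop(c,e)  →  {clear(e), holds(a), holds(e), linked(e), marked(e), near(a,f), near(e,c), near(f,a)}

flip(f,a); step(e,a); drop(c,e)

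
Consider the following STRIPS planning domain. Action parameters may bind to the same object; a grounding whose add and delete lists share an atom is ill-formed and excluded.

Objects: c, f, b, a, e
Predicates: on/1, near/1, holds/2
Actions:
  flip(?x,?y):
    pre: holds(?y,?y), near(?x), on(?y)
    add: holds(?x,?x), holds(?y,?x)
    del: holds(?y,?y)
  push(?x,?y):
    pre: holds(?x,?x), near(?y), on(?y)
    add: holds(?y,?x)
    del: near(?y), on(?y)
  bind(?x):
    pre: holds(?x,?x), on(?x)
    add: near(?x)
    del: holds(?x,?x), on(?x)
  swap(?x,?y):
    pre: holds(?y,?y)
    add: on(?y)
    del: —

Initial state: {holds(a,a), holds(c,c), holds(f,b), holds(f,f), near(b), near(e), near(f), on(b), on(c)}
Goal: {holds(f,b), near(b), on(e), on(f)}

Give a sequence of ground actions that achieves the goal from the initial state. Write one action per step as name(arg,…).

flip(e,c); swap(c,f); swap(c,e)

1. flip(e,c)  →  {holds(a,a), holds(c,e), holds(e,e), holds(f,b), holds(f,f), near(b), near(e), near(f), on(b), on(c)}
2. swap(c,f)  →  {holds(a,a), holds(c,e), holds(e,e), holds(f,b), holds(f,f), near(b), near(e), near(f), on(b), on(c), on(f)}
3. swap(c,e)  →  {holds(a,a), holds(c,e), holds(e,e), holds(f,b), holds(f,f), near(b), near(e), near(f), on(b), on(c), on(e), on(f)}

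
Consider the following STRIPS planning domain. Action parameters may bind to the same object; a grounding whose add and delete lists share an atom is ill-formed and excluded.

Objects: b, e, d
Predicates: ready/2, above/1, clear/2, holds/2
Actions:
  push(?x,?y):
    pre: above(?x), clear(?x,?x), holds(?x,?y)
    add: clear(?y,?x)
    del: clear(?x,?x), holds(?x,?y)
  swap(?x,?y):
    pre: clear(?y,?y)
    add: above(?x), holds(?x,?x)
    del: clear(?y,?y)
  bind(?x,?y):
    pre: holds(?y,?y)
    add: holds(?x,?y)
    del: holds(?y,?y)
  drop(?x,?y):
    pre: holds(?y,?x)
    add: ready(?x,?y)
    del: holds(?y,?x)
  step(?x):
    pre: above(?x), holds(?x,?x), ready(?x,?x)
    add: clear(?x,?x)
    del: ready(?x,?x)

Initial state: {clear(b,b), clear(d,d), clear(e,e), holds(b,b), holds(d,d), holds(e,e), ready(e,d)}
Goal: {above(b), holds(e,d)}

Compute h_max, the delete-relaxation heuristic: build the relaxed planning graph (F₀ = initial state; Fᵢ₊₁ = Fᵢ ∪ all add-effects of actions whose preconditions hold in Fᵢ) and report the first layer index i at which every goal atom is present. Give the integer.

1

F0 = init (7 atoms)
F1 = F0 ∪ {above(b), above(d), above(e), holds(b,d), holds(b,e), holds(d,b), holds(d,e), holds(e,b), holds(e,d), ready(b,b), ready(d,d), ready(e,e)}  (19 atoms)
goal ⊆ F1  ⇒  h_max = 1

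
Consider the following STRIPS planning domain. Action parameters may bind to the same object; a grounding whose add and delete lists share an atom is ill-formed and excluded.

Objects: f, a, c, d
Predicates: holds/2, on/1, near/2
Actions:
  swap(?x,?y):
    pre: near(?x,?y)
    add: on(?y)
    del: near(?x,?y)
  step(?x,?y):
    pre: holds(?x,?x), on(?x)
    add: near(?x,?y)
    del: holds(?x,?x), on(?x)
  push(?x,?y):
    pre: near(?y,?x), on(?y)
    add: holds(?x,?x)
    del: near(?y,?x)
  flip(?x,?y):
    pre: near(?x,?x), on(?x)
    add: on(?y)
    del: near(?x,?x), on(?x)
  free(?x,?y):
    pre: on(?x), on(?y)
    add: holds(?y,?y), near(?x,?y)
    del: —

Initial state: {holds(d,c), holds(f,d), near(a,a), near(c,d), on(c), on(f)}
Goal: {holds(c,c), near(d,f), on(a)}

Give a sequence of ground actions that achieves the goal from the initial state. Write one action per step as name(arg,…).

swap(a,a); swap(c,d); free(f,c); free(d,f)

1. swap(a,a)  →  {holds(d,c), holds(f,d), near(c,d), on(a), on(c), on(f)}
2. swap(c,d)  →  {holds(d,c), holds(f,d), on(a), on(c), on(d), on(f)}
3. free(f,c)  →  {holds(c,c), holds(d,c), holds(f,d), near(f,c), on(a), on(c), on(d), on(f)}
4. free(d,f)  →  {holds(c,c), holds(d,c), holds(f,d), holds(f,f), near(d,f), near(f,c), on(a), on(c), on(d), on(f)}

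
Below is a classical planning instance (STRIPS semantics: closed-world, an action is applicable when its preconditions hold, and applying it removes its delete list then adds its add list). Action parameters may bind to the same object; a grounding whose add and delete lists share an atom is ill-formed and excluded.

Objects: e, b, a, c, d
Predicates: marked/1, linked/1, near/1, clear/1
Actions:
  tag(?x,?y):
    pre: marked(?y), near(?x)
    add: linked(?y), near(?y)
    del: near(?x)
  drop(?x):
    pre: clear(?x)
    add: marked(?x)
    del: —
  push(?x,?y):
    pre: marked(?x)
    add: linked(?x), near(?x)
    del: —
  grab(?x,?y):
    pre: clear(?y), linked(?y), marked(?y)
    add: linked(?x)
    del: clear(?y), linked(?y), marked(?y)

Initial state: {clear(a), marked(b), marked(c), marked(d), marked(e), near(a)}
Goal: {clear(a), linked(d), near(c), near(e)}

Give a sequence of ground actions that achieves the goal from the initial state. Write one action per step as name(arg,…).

1. tag(a,e)  →  {clear(a), linked(e), marked(b), marked(c), marked(d), marked(e), near(e)}
2. push(c,e)  →  {clear(a), linked(c), linked(e), marked(b), marked(c), marked(d), marked(e), near(c), near(e)}
3. push(d,e)  →  {clear(a), linked(c), linked(d), linked(e), marked(b), marked(c), marked(d), marked(e), near(c), near(d), near(e)}

tag(a,e); push(c,e); push(d,e)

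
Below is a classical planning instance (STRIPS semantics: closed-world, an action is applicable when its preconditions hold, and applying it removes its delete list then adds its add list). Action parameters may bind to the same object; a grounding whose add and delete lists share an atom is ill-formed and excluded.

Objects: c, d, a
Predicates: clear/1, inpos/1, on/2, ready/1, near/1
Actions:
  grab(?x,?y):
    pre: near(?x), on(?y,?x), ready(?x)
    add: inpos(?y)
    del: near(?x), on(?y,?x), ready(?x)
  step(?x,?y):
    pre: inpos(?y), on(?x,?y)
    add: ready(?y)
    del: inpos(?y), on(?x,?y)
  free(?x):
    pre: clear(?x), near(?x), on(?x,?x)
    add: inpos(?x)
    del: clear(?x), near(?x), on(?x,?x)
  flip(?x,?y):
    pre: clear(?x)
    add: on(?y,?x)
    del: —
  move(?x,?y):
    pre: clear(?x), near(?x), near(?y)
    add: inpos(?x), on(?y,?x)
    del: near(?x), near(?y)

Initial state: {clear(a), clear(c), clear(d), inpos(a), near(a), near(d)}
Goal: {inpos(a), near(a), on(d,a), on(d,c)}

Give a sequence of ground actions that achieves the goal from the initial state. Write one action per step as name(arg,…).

flip(c,d); flip(a,d)

1. flip(c,d)  →  {clear(a), clear(c), clear(d), inpos(a), near(a), near(d), on(d,c)}
2. flip(a,d)  →  {clear(a), clear(c), clear(d), inpos(a), near(a), near(d), on(d,a), on(d,c)}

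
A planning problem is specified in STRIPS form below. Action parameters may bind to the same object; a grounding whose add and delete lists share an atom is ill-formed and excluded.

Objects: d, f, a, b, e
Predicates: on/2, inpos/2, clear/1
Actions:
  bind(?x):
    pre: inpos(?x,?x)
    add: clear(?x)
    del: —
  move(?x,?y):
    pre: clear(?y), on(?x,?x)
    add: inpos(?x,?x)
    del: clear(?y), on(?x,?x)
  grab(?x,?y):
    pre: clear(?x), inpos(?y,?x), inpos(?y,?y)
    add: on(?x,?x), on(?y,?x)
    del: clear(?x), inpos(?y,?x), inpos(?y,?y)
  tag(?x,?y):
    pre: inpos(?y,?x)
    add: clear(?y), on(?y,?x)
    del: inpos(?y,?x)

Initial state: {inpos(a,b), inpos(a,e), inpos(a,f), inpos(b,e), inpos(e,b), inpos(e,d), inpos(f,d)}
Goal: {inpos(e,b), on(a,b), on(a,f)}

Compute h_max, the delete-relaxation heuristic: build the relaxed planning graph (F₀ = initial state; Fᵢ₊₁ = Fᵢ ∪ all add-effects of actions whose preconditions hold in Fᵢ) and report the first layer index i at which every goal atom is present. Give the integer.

1

F0 = init (7 atoms)
F1 = F0 ∪ {clear(a), clear(b), clear(e), clear(f), on(a,b), on(a,e), on(a,f), on(b,e), on(e,b), on(e,d), on(f,d)}  (18 atoms)
goal ⊆ F1  ⇒  h_max = 1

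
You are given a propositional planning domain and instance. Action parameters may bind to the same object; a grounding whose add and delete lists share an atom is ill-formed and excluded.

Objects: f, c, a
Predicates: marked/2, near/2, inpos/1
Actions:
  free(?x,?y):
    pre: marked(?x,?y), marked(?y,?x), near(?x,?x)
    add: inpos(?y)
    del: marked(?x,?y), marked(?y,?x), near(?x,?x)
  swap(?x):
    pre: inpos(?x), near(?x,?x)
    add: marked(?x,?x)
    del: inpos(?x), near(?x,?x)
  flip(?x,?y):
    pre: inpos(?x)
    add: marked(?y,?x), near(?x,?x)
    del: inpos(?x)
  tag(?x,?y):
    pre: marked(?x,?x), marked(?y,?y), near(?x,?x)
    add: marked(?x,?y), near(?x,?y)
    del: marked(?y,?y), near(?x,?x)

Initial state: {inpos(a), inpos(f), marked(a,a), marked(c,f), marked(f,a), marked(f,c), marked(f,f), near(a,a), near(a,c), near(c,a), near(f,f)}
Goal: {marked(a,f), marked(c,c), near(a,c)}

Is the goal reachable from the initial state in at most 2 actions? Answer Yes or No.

1. free(f,c)  →  {inpos(a), inpos(c), inpos(f), marked(a,a), marked(f,a), marked(f,f), near(a,a), near(a,c), near(c,a)}
2. flip(f,a)  →  {inpos(a), inpos(c), marked(a,a), marked(a,f), marked(f,a), marked(f,f), near(a,a), near(a,c), near(c,a), near(f,f)}
3. flip(c,c)  →  {inpos(a), marked(a,a), marked(a,f), marked(c,c), marked(f,a), marked(f,f), near(a,a), near(a,c), near(c,a), near(c,c), near(f,f)}
optimal plan length = 3; 3 > 2

No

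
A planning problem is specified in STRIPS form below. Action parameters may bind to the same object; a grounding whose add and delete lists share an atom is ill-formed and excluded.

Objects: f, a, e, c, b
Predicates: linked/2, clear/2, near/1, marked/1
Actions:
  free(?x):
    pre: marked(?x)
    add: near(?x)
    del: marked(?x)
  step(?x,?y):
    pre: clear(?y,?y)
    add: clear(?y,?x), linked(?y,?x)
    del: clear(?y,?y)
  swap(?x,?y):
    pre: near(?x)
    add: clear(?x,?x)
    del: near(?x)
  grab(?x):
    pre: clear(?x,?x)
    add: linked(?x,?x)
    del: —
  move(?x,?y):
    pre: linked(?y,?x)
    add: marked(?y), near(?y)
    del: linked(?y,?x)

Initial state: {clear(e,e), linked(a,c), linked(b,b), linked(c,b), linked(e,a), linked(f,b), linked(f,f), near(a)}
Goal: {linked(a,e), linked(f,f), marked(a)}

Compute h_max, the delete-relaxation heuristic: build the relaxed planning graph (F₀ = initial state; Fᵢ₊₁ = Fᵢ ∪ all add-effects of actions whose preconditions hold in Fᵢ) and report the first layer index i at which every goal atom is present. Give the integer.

F0 = init (8 atoms)
F1 = F0 ∪ {clear(a,a), clear(e,a), clear(e,b), clear(e,c), clear(e,f), linked(e,b), linked(e,c), linked(e,e), linked(e,f), marked(a), marked(b), marked(c), marked(e), marked(f), near(b), near(c), near(e), near(f)}  (26 atoms)
F2 = F1 ∪ {clear(a,b), clear(a,c), clear(a,e), clear(a,f), clear(b,b), clear(c,c), clear(f,f), linked(a,a), linked(a,b), linked(a,e), linked(a,f)}  (37 atoms)
goal ⊆ F2  ⇒  h_max = 2

2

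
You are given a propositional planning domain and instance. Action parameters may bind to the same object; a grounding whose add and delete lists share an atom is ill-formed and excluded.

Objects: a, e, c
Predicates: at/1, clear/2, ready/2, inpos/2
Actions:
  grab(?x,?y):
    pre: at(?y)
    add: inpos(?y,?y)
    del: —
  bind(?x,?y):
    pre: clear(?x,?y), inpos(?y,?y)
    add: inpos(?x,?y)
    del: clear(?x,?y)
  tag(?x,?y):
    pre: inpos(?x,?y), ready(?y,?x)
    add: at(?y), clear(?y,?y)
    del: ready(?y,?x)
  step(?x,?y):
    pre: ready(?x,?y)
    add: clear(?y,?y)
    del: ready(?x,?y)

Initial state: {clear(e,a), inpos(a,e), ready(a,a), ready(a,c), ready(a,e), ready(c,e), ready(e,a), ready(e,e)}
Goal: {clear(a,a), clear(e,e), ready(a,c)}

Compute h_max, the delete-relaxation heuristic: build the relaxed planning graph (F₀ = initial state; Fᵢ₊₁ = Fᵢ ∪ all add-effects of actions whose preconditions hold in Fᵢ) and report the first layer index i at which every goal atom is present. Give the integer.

1

F0 = init (8 atoms)
F1 = F0 ∪ {at(e), clear(a,a), clear(c,c), clear(e,e)}  (12 atoms)
goal ⊆ F1  ⇒  h_max = 1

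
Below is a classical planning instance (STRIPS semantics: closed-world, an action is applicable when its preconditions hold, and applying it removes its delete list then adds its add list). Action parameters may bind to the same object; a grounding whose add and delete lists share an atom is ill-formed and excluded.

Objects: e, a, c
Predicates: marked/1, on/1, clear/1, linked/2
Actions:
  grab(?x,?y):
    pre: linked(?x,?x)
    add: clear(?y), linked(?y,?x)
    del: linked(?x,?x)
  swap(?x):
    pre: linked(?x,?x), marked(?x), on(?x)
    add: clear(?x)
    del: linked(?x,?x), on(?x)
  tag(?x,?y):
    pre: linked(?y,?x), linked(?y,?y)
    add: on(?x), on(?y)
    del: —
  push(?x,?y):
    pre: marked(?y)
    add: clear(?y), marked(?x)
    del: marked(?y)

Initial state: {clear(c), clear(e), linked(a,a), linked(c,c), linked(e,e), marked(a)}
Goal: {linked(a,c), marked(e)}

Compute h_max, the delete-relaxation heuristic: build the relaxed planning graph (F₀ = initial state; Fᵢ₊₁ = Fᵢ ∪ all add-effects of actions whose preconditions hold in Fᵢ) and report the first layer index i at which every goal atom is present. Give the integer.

F0 = init (6 atoms)
F1 = F0 ∪ {clear(a), linked(a,c), linked(a,e), linked(c,a), linked(c,e), linked(e,a), linked(e,c), marked(c), marked(e), on(a), on(c), on(e)}  (18 atoms)
goal ⊆ F1  ⇒  h_max = 1

1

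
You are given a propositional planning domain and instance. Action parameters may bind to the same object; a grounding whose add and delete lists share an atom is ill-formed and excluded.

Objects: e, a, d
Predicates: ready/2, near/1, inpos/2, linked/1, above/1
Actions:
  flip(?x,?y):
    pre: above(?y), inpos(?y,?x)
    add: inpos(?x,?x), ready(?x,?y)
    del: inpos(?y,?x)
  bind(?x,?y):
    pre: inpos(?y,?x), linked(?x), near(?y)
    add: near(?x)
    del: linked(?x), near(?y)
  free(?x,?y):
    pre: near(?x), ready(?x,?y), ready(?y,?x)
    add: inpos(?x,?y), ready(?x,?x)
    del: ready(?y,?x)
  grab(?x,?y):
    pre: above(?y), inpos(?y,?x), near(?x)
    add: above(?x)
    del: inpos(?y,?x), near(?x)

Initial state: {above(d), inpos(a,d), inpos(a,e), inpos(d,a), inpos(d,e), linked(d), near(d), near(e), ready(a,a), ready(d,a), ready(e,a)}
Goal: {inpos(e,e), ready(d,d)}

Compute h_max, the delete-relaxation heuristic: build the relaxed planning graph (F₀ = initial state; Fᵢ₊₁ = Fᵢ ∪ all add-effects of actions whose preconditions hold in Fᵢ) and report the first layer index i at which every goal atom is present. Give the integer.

2

F0 = init (11 atoms)
F1 = F0 ∪ {above(e), inpos(a,a), inpos(e,e), ready(a,d), ready(e,d)}  (16 atoms)
F2 = F1 ∪ {ready(d,d)}  (17 atoms)
goal ⊆ F2  ⇒  h_max = 2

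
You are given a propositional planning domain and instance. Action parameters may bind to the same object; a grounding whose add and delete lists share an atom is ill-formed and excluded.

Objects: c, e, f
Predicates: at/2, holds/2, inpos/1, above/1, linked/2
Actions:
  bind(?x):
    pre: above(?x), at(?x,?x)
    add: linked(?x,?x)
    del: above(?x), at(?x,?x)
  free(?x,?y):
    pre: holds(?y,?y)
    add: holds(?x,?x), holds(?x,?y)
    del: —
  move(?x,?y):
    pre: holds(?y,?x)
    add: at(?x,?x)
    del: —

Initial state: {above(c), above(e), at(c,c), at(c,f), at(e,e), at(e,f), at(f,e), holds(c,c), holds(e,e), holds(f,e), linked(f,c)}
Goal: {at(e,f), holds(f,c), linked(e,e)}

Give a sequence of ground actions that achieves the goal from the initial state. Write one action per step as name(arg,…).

1. bind(e)  →  {above(c), at(c,c), at(c,f), at(e,f), at(f,e), holds(c,c), holds(e,e), holds(f,e), linked(e,e), linked(f,c)}
2. free(f,c)  →  {above(c), at(c,c), at(c,f), at(e,f), at(f,e), holds(c,c), holds(e,e), holds(f,c), holds(f,e), holds(f,f), linked(e,e), linked(f,c)}

bind(e); free(f,c)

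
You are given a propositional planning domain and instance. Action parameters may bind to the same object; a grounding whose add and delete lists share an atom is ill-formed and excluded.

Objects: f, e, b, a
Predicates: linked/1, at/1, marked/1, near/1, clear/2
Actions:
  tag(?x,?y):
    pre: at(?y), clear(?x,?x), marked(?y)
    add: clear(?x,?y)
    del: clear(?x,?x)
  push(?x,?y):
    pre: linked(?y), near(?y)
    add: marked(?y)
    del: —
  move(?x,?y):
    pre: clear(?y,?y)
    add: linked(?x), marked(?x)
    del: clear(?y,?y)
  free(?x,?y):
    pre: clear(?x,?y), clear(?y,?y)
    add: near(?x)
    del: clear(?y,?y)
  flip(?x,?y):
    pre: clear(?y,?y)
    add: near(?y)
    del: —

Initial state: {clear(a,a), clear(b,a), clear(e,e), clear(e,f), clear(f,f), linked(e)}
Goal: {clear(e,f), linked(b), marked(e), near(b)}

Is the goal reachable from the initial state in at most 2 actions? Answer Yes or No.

No

1. move(e,f)  →  {clear(a,a), clear(b,a), clear(e,e), clear(e,f), linked(e), marked(e)}
2. move(b,e)  →  {clear(a,a), clear(b,a), clear(e,f), linked(b), linked(e), marked(b), marked(e)}
3. free(b,a)  →  {clear(b,a), clear(e,f), linked(b), linked(e), marked(b), marked(e), near(b)}
optimal plan length = 3; 3 > 2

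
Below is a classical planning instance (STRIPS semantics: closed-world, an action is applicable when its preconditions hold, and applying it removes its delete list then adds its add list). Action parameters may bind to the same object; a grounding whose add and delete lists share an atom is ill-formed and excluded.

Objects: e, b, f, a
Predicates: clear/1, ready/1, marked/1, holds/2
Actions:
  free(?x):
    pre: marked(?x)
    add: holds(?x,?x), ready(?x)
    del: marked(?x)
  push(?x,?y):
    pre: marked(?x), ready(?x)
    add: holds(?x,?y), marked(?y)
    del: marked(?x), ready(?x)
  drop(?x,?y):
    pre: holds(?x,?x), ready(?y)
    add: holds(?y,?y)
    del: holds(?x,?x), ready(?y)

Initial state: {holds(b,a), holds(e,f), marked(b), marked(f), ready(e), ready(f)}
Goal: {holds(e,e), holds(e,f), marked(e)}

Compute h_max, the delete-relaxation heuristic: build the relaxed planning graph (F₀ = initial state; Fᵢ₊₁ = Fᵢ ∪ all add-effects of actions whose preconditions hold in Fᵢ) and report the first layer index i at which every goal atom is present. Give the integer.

2

F0 = init (6 atoms)
F1 = F0 ∪ {holds(b,b), holds(f,a), holds(f,b), holds(f,e), holds(f,f), marked(a), marked(e), ready(b)}  (14 atoms)
F2 = F1 ∪ {holds(a,a), holds(b,e), holds(b,f), holds(e,a), holds(e,b), holds(e,e), ready(a)}  (21 atoms)
goal ⊆ F2  ⇒  h_max = 2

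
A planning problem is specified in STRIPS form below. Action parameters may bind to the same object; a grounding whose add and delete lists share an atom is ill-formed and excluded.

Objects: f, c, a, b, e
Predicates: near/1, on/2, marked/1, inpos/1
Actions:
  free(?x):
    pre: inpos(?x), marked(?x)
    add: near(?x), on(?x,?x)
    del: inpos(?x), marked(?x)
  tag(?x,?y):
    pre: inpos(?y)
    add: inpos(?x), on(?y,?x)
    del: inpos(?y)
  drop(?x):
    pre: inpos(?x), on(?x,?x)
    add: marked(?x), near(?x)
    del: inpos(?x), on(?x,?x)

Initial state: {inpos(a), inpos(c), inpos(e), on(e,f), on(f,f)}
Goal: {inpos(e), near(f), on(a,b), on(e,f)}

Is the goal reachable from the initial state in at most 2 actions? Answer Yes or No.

No

1. tag(f,c)  →  {inpos(a), inpos(e), inpos(f), on(c,f), on(e,f), on(f,f)}
2. tag(b,a)  →  {inpos(b), inpos(e), inpos(f), on(a,b), on(c,f), on(e,f), on(f,f)}
3. drop(f)  →  {inpos(b), inpos(e), marked(f), near(f), on(a,b), on(c,f), on(e,f)}
optimal plan length = 3; 3 > 2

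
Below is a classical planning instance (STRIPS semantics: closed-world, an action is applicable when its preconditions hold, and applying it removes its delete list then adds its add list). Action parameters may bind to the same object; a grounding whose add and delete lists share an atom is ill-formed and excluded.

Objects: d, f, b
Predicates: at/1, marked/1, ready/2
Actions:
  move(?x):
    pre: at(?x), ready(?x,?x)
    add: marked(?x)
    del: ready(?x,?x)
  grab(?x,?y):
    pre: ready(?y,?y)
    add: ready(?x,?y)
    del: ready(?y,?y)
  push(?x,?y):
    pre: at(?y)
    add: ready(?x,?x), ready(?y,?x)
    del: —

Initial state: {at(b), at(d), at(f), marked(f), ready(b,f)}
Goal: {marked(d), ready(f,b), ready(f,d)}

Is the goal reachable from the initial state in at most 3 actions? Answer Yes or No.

1. push(d,f)  →  {at(b), at(d), at(f), marked(f), ready(b,f), ready(d,d), ready(f,d)}
2. move(d)  →  {at(b), at(d), at(f), marked(d), marked(f), ready(b,f), ready(f,d)}
3. push(b,f)  →  {at(b), at(d), at(f), marked(d), marked(f), ready(b,b), ready(b,f), ready(f,b), ready(f,d)}
optimal plan length = 3; 3 ≤ 3

Yes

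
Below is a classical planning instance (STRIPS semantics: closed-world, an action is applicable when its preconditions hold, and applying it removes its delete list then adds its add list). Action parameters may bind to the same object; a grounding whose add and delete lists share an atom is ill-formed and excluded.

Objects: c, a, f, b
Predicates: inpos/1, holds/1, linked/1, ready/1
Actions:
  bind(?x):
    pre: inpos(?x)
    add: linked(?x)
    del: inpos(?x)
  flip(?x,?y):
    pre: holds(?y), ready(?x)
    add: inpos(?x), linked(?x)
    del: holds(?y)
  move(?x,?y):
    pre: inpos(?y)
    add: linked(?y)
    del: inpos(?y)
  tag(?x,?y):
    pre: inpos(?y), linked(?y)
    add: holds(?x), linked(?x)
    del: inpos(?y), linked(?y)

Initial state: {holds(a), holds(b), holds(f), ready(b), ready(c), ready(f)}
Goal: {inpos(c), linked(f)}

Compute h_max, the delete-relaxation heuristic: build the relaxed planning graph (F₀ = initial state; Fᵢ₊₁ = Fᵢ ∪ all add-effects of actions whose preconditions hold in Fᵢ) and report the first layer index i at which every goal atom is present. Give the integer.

F0 = init (6 atoms)
F1 = F0 ∪ {inpos(b), inpos(c), inpos(f), linked(b), linked(c), linked(f)}  (12 atoms)
goal ⊆ F1  ⇒  h_max = 1

1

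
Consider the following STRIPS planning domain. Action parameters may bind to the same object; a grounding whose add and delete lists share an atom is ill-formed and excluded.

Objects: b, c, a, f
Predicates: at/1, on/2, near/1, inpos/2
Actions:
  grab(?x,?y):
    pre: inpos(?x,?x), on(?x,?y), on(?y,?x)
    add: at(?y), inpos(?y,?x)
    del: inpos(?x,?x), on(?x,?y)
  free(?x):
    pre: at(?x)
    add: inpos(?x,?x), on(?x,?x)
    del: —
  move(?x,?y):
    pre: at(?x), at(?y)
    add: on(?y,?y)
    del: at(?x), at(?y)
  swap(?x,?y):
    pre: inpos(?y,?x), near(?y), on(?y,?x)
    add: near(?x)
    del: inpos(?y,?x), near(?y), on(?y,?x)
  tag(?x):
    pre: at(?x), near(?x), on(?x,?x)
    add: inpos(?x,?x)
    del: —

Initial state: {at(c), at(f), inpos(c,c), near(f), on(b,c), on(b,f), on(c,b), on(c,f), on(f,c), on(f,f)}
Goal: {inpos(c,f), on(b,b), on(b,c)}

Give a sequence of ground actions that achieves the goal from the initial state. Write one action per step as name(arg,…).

grab(c,b); free(b); free(f); grab(f,c)

1. grab(c,b)  →  {at(b), at(c), at(f), inpos(b,c), near(f), on(b,c), on(b,f), on(c,f), on(f,c), on(f,f)}
2. free(b)  →  {at(b), at(c), at(f), inpos(b,b), inpos(b,c), near(f), on(b,b), on(b,c), on(b,f), on(c,f), on(f,c), on(f,f)}
3. free(f)  →  {at(b), at(c), at(f), inpos(b,b), inpos(b,c), inpos(f,f), near(f), on(b,b), on(b,c), on(b,f), on(c,f), on(f,c), on(f,f)}
4. grab(f,c)  →  {at(b), at(c), at(f), inpos(b,b), inpos(b,c), inpos(c,f), near(f), on(b,b), on(b,c), on(b,f), on(c,f), on(f,f)}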